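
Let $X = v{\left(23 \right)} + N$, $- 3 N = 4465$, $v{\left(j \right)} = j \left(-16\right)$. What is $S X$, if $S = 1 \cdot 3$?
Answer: $-5569$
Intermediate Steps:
$S = 3$
$v{\left(j \right)} = - 16 j$
$N = - \frac{4465}{3}$ ($N = \left(- \frac{1}{3}\right) 4465 = - \frac{4465}{3} \approx -1488.3$)
$X = - \frac{5569}{3}$ ($X = \left(-16\right) 23 - \frac{4465}{3} = -368 - \frac{4465}{3} = - \frac{5569}{3} \approx -1856.3$)
$S X = 3 \left(- \frac{5569}{3}\right) = -5569$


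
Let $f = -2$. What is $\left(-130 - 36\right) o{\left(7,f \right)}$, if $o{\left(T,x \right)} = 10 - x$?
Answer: $-1992$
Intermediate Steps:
$\left(-130 - 36\right) o{\left(7,f \right)} = \left(-130 - 36\right) \left(10 - -2\right) = - 166 \left(10 + 2\right) = \left(-166\right) 12 = -1992$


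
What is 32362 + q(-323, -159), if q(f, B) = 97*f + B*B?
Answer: 26312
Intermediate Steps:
q(f, B) = B**2 + 97*f (q(f, B) = 97*f + B**2 = B**2 + 97*f)
32362 + q(-323, -159) = 32362 + ((-159)**2 + 97*(-323)) = 32362 + (25281 - 31331) = 32362 - 6050 = 26312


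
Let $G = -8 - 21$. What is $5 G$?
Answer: $-145$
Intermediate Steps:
$G = -29$
$5 G = 5 \left(-29\right) = -145$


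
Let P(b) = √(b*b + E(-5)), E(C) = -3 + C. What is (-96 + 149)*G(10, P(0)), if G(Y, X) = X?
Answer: 106*I*√2 ≈ 149.91*I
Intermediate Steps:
P(b) = √(-8 + b²) (P(b) = √(b*b + (-3 - 5)) = √(b² - 8) = √(-8 + b²))
(-96 + 149)*G(10, P(0)) = (-96 + 149)*√(-8 + 0²) = 53*√(-8 + 0) = 53*√(-8) = 53*(2*I*√2) = 106*I*√2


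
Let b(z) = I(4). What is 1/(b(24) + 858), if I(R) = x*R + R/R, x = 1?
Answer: 1/863 ≈ 0.0011587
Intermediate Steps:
I(R) = 1 + R (I(R) = 1*R + R/R = R + 1 = 1 + R)
b(z) = 5 (b(z) = 1 + 4 = 5)
1/(b(24) + 858) = 1/(5 + 858) = 1/863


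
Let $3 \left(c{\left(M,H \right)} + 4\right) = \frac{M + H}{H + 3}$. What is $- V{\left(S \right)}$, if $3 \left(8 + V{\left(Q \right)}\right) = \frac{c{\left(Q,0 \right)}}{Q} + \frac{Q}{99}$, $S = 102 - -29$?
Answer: $\frac{293050}{38907} \approx 7.5321$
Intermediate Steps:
$c{\left(M,H \right)} = -4 + \frac{H + M}{3 \left(3 + H\right)}$ ($c{\left(M,H \right)} = -4 + \frac{\left(M + H\right) \frac{1}{H + 3}}{3} = -4 + \frac{\left(H + M\right) \frac{1}{3 + H}}{3} = -4 + \frac{\frac{1}{3 + H} \left(H + M\right)}{3} = -4 + \frac{H + M}{3 \left(3 + H\right)}$)
$S = 131$ ($S = 102 + 29 = 131$)
$V{\left(Q \right)} = -8 + \frac{Q}{297} + \frac{-4 + \frac{Q}{9}}{3 Q}$ ($V{\left(Q \right)} = -8 + \frac{\frac{\frac{1}{3} \frac{1}{3 + 0} \left(-36 + Q - 0\right)}{Q} + \frac{Q}{99}}{3} = -8 + \frac{\frac{\frac{1}{3} \cdot \frac{1}{3} \left(-36 + Q + 0\right)}{Q} + Q \frac{1}{99}}{3} = -8 + \frac{\frac{\frac{1}{3} \cdot \frac{1}{3} \left(-36 + Q\right)}{Q} + \frac{Q}{99}}{3} = -8 + \frac{\frac{-4 + \frac{Q}{9}}{Q} + \frac{Q}{99}}{3} = -8 + \frac{\frac{Q}{99} + \frac{-4 + \frac{Q}{9}}{Q}}{3} = -8 + \left(\frac{Q}{297} + \frac{-4 + \frac{Q}{9}}{3 Q}\right) = -8 + \frac{Q}{297} + \frac{-4 + \frac{Q}{9}}{3 Q}$)
$- V{\left(S \right)} = - \frac{-396 + 131^{2} - 309815}{297 \cdot 131} = - \frac{-396 + 17161 - 309815}{297 \cdot 131} = - \frac{-293050}{297 \cdot 131} = \left(-1\right) \left(- \frac{293050}{38907}\right) = \frac{293050}{38907}$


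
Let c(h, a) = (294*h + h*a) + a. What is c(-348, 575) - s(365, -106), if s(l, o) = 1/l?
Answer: -110170506/365 ≈ -3.0184e+5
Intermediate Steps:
c(h, a) = a + 294*h + a*h (c(h, a) = (294*h + a*h) + a = a + 294*h + a*h)
c(-348, 575) - s(365, -106) = (575 + 294*(-348) + 575*(-348)) - 1/365 = (575 - 102312 - 200100) - 1*1/365 = -301837 - 1/365 = -110170506/365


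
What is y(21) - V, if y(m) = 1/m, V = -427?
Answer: 8968/21 ≈ 427.05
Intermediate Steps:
y(21) - V = 1/21 - 1*(-427) = 1/21 + 427 = 8968/21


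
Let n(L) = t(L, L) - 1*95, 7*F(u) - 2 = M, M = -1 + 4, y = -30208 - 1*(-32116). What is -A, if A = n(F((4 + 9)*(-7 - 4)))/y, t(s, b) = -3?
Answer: 49/954 ≈ 0.051363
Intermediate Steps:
y = 1908 (y = -30208 + 32116 = 1908)
M = 3
F(u) = 5/7 (F(u) = 2/7 + (⅐)*3 = 2/7 + 3/7 = 5/7)
n(L) = -98 (n(L) = -3 - 1*95 = -3 - 95 = -98)
A = -49/954 (A = -98/1908 = -98*1/1908 = -49/954 ≈ -0.051363)
-A = -1*(-49/954) = 49/954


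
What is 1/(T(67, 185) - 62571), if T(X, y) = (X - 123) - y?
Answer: -1/62812 ≈ -1.5921e-5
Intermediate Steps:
T(X, y) = -123 + X - y (T(X, y) = (-123 + X) - y = -123 + X - y)
1/(T(67, 185) - 62571) = 1/((-123 + 67 - 1*185) - 62571) = 1/((-123 + 67 - 185) - 62571) = 1/(-241 - 62571) = 1/(-62812) = -1/62812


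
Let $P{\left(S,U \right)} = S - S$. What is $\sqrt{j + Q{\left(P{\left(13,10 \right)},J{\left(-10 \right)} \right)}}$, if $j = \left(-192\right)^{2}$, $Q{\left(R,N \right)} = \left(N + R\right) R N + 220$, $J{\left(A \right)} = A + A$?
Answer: $2 \sqrt{9271} \approx 192.57$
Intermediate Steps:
$P{\left(S,U \right)} = 0$
$J{\left(A \right)} = 2 A$
$Q{\left(R,N \right)} = 220 + N R \left(N + R\right)$ ($Q{\left(R,N \right)} = R \left(N + R\right) N + 220 = N R \left(N + R\right) + 220 = 220 + N R \left(N + R\right)$)
$j = 36864$
$\sqrt{j + Q{\left(P{\left(13,10 \right)},J{\left(-10 \right)} \right)}} = \sqrt{36864 + \left(220 + 2 \left(-10\right) 0^{2} + 0 \left(2 \left(-10\right)\right)^{2}\right)} = \sqrt{36864 + \left(220 - 0 + 0 \left(-20\right)^{2}\right)} = \sqrt{36864 + \left(220 + 0 + 0 \cdot 400\right)} = \sqrt{36864 + \left(220 + 0 + 0\right)} = \sqrt{36864 + 220} = \sqrt{37084} = 2 \sqrt{9271}$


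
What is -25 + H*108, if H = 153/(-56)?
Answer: -4481/14 ≈ -320.07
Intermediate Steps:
H = -153/56 (H = 153*(-1/56) = -153/56 ≈ -2.7321)
-25 + H*108 = -25 - 153/56*108 = -25 - 4131/14 = -4481/14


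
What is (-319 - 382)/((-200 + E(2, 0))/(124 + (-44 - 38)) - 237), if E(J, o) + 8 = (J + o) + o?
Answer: 14721/5080 ≈ 2.8978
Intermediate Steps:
E(J, o) = -8 + J + 2*o (E(J, o) = -8 + ((J + o) + o) = -8 + (J + 2*o) = -8 + J + 2*o)
(-319 - 382)/((-200 + E(2, 0))/(124 + (-44 - 38)) - 237) = (-319 - 382)/((-200 + (-8 + 2 + 2*0))/(124 + (-44 - 38)) - 237) = -701/((-200 + (-8 + 2 + 0))/(124 - 82) - 237) = -701/((-200 - 6)/42 - 237) = -701/(-206*1/42 - 237) = -701/(-103/21 - 237) = -701/(-5080/21) = -701*(-21/5080) = 14721/5080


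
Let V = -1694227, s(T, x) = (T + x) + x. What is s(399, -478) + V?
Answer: -1694784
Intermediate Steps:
s(T, x) = T + 2*x
s(399, -478) + V = (399 + 2*(-478)) - 1694227 = (399 - 956) - 1694227 = -557 - 1694227 = -1694784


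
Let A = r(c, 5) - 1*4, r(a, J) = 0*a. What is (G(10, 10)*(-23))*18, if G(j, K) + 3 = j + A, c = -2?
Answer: -1242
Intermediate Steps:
r(a, J) = 0
A = -4 (A = 0 - 1*4 = 0 - 4 = -4)
G(j, K) = -7 + j (G(j, K) = -3 + (j - 4) = -3 + (-4 + j) = -7 + j)
(G(10, 10)*(-23))*18 = ((-7 + 10)*(-23))*18 = (3*(-23))*18 = -69*18 = -1242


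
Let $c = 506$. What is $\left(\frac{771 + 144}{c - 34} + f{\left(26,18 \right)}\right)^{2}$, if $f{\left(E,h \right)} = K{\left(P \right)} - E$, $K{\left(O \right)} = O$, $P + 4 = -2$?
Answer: $\frac{201327721}{222784} \approx 903.69$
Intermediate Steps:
$P = -6$ ($P = -4 - 2 = -6$)
$f{\left(E,h \right)} = -6 - E$
$\left(\frac{771 + 144}{c - 34} + f{\left(26,18 \right)}\right)^{2} = \left(\frac{771 + 144}{506 - 34} - 32\right)^{2} = \left(\frac{915}{472} - 32\right)^{2} = \left(- \frac{14189}{472}\right)^{2} = \frac{201327721}{222784}$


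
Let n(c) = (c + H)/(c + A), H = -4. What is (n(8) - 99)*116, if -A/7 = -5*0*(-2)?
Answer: -11426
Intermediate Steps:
A = 0 (A = -7*(-5*0)*(-2) = -0*(-2) = -7*0 = 0)
n(c) = (-4 + c)/c (n(c) = (c - 4)/(c + 0) = (-4 + c)/c)
(n(8) - 99)*116 = ((-4 + 8)/8 - 99)*116 = ((1/8)*4 - 99)*116 = (1/2 - 99)*116 = -197/2*116 = -11426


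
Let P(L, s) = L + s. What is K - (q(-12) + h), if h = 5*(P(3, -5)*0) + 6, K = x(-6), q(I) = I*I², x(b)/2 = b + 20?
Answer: 1750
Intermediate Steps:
x(b) = 40 + 2*b (x(b) = 2*(b + 20) = 2*(20 + b) = 40 + 2*b)
q(I) = I³
K = 28 (K = 40 + 2*(-6) = 40 - 12 = 28)
h = 6 (h = 5*((3 - 5)*0) + 6 = 5*(-2*0) + 6 = 5*0 + 6 = 0 + 6 = 6)
K - (q(-12) + h) = 28 - ((-12)³ + 6) = 28 - (-1728 + 6) = 28 - 1*(-1722) = 28 + 1722 = 1750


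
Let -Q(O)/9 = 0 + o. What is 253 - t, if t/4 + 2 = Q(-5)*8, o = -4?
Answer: -891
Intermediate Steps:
Q(O) = 36 (Q(O) = -9*(0 - 4) = -9*(-4) = 36)
t = 1144 (t = -8 + 4*(36*8) = -8 + 4*288 = -8 + 1152 = 1144)
253 - t = 253 - 1*1144 = 253 - 1144 = -891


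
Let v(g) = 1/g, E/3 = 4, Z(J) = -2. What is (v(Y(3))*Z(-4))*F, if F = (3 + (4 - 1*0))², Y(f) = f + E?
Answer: -98/15 ≈ -6.5333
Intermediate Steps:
E = 12 (E = 3*4 = 12)
Y(f) = 12 + f (Y(f) = f + 12 = 12 + f)
v(g) = 1/g
F = 49 (F = (3 + (4 + 0))² = (3 + 4)² = 7² = 49)
(v(Y(3))*Z(-4))*F = (-2/(12 + 3))*49 = (-2/15)*49 = ((1/15)*(-2))*49 = -2/15*49 = -98/15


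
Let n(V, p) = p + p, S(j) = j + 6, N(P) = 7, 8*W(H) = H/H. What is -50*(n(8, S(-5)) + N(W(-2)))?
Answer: -450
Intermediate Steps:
W(H) = ⅛ (W(H) = (H/H)/8 = (⅛)*1 = ⅛)
S(j) = 6 + j
n(V, p) = 2*p
-50*(n(8, S(-5)) + N(W(-2))) = -50*(2*(6 - 5) + 7) = -50*(2*1 + 7) = -50*(2 + 7) = -50*9 = -450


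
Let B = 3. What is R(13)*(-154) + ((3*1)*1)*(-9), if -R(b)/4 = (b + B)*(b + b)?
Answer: 256229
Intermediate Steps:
R(b) = -8*b*(3 + b) (R(b) = -4*(b + 3)*(b + b) = -4*(3 + b)*2*b = -8*b*(3 + b))
R(13)*(-154) + ((3*1)*1)*(-9) = -8*13*(3 + 13)*(-154) + ((3*1)*1)*(-9) = -8*13*16*(-154) + (3*1)*(-9) = -1664*(-154) + 3*(-9) = 256256 - 27 = 256229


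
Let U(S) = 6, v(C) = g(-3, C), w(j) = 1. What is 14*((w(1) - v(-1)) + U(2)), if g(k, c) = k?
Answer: 140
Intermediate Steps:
v(C) = -3
14*((w(1) - v(-1)) + U(2)) = 14*((1 - 1*(-3)) + 6) = 14*((1 + 3) + 6) = 14*(4 + 6) = 14*10 = 140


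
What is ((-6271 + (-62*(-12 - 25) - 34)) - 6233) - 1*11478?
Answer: -21722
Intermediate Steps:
((-6271 + (-62*(-12 - 25) - 34)) - 6233) - 1*11478 = ((-6271 + (-62*(-37) - 34)) - 6233) - 11478 = ((-6271 + (2294 - 34)) - 6233) - 11478 = ((-6271 + 2260) - 6233) - 11478 = (-4011 - 6233) - 11478 = -10244 - 11478 = -21722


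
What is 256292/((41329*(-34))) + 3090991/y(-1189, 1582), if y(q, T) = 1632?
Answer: 7513839119/3967584 ≈ 1893.8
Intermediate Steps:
256292/((41329*(-34))) + 3090991/y(-1189, 1582) = 256292/((41329*(-34))) + 3090991/1632 = 256292/(-1405186) + 3090991*(1/1632) = 256292*(-1/1405186) + 181823/96 = -7538/41329 + 181823/96 = 7513839119/3967584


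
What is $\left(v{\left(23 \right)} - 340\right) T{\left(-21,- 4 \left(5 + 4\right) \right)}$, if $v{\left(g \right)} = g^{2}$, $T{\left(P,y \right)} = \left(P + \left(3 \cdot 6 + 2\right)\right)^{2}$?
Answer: $189$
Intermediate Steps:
$T{\left(P,y \right)} = \left(20 + P\right)^{2}$ ($T{\left(P,y \right)} = \left(P + \left(18 + 2\right)\right)^{2} = \left(P + 20\right)^{2} = \left(20 + P\right)^{2}$)
$\left(v{\left(23 \right)} - 340\right) T{\left(-21,- 4 \left(5 + 4\right) \right)} = \left(23^{2} - 340\right) \left(20 - 21\right)^{2} = \left(529 - 340\right) \left(-1\right)^{2} = 189 \cdot 1 = 189$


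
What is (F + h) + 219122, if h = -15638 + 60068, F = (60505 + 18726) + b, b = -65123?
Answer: 277660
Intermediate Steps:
F = 14108 (F = (60505 + 18726) - 65123 = 79231 - 65123 = 14108)
h = 44430
(F + h) + 219122 = (14108 + 44430) + 219122 = 58538 + 219122 = 277660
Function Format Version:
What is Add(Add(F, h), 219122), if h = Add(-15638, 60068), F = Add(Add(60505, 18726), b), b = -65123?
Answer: 277660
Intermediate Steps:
F = 14108 (F = Add(Add(60505, 18726), -65123) = Add(79231, -65123) = 14108)
h = 44430
Add(Add(F, h), 219122) = Add(Add(14108, 44430), 219122) = Add(58538, 219122) = 277660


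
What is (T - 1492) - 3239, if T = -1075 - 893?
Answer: -6699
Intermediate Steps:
T = -1968
(T - 1492) - 3239 = (-1968 - 1492) - 3239 = -3460 - 3239 = -6699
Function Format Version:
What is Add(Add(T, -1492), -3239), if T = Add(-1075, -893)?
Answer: -6699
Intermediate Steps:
T = -1968
Add(Add(T, -1492), -3239) = Add(Add(-1968, -1492), -3239) = Add(-3460, -3239) = -6699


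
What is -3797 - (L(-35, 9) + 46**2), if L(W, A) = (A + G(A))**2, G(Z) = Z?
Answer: -6237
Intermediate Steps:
L(W, A) = 4*A**2 (L(W, A) = (A + A)**2 = (2*A)**2 = 4*A**2)
-3797 - (L(-35, 9) + 46**2) = -3797 - (4*9**2 + 46**2) = -3797 - (4*81 + 2116) = -3797 - (324 + 2116) = -3797 - 1*2440 = -3797 - 2440 = -6237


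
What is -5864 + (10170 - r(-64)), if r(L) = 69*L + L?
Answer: 8786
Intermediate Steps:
r(L) = 70*L
-5864 + (10170 - r(-64)) = -5864 + (10170 - 70*(-64)) = -5864 + (10170 - 1*(-4480)) = -5864 + (10170 + 4480) = -5864 + 14650 = 8786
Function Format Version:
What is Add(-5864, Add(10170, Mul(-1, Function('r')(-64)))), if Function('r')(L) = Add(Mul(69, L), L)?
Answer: 8786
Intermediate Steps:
Function('r')(L) = Mul(70, L)
Add(-5864, Add(10170, Mul(-1, Function('r')(-64)))) = Add(-5864, Add(10170, Mul(-1, Mul(70, -64)))) = Add(-5864, Add(10170, Mul(-1, -4480))) = Add(-5864, Add(10170, 4480)) = Add(-5864, 14650) = 8786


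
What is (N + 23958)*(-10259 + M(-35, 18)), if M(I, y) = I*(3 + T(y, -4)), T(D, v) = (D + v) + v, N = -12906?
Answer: -118411128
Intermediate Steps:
T(D, v) = D + 2*v
M(I, y) = I*(-5 + y) (M(I, y) = I*(3 + (y + 2*(-4))) = I*(3 + (y - 8)) = I*(3 + (-8 + y)) = I*(-5 + y))
(N + 23958)*(-10259 + M(-35, 18)) = (-12906 + 23958)*(-10259 - 35*(-5 + 18)) = 11052*(-10259 - 35*13) = 11052*(-10259 - 455) = 11052*(-10714) = -118411128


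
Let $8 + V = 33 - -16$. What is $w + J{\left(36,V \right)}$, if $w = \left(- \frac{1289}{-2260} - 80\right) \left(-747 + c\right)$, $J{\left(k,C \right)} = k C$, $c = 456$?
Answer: $\frac{55573461}{2260} \approx 24590.0$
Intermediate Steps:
$V = 41$ ($V = -8 + \left(33 - -16\right) = -8 + \left(33 + 16\right) = -8 + 49 = 41$)
$J{\left(k,C \right)} = C k$
$w = \frac{52237701}{2260}$ ($w = \left(- \frac{1289}{-2260} - 80\right) \left(-747 + 456\right) = \left(\left(-1289\right) \left(- \frac{1}{2260}\right) - 80\right) \left(-291\right) = \left(\frac{1289}{2260} - 80\right) \left(-291\right) = \left(- \frac{179511}{2260}\right) \left(-291\right) = \frac{52237701}{2260} \approx 23114.0$)
$w + J{\left(36,V \right)} = \frac{52237701}{2260} + 41 \cdot 36 = \frac{52237701}{2260} + 1476 = \frac{55573461}{2260}$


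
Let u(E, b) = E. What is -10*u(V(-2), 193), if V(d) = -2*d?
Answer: -40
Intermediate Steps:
-10*u(V(-2), 193) = -(-20)*(-2) = -10*4 = -40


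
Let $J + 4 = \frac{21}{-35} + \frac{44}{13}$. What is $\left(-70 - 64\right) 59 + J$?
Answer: $- \frac{513969}{65} \approx -7907.2$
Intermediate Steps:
$J = - \frac{79}{65}$ ($J = -4 + \left(\frac{21}{-35} + \frac{44}{13}\right) = -4 + \left(21 \left(- \frac{1}{35}\right) + 44 \cdot \frac{1}{13}\right) = -4 + \left(- \frac{3}{5} + \frac{44}{13}\right) = -4 + \frac{181}{65} = - \frac{79}{65} \approx -1.2154$)
$\left(-70 - 64\right) 59 + J = \left(-70 - 64\right) 59 - \frac{79}{65} = \left(-134\right) 59 - \frac{79}{65} = -7906 - \frac{79}{65} = - \frac{513969}{65}$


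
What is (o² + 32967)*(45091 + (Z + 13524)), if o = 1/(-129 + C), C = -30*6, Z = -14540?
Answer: 138735852791600/95481 ≈ 1.4530e+9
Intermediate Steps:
C = -180
o = -1/309 (o = 1/(-129 - 180) = 1/(-309) = -1/309 ≈ -0.0032362)
(o² + 32967)*(45091 + (Z + 13524)) = ((-1/309)² + 32967)*(45091 + (-14540 + 13524)) = (1/95481 + 32967)*(45091 - 1016) = (3147722128/95481)*44075 = 138735852791600/95481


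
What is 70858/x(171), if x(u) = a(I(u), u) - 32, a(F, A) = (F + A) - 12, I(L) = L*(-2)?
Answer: -70858/215 ≈ -329.57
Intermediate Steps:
I(L) = -2*L
a(F, A) = -12 + A + F (a(F, A) = (A + F) - 12 = -12 + A + F)
x(u) = -44 - u (x(u) = (-12 + u - 2*u) - 32 = (-12 - u) - 32 = -44 - u)
70858/x(171) = 70858/(-44 - 1*171) = 70858/(-44 - 171) = 70858/(-215) = 70858*(-1/215) = -70858/215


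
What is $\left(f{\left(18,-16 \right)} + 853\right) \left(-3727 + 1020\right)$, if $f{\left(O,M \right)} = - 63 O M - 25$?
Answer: $-51357204$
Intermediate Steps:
$f{\left(O,M \right)} = -25 - 63 M O$ ($f{\left(O,M \right)} = - 63 M O - 25 = -25 - 63 M O$)
$\left(f{\left(18,-16 \right)} + 853\right) \left(-3727 + 1020\right) = \left(\left(-25 - \left(-1008\right) 18\right) + 853\right) \left(-3727 + 1020\right) = \left(\left(-25 + 18144\right) + 853\right) \left(-2707\right) = \left(18119 + 853\right) \left(-2707\right) = 18972 \left(-2707\right) = -51357204$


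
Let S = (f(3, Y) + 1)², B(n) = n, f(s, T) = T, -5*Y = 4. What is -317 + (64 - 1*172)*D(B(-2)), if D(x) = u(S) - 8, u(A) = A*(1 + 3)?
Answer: 13243/25 ≈ 529.72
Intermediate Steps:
Y = -⅘ (Y = -⅕*4 = -⅘ ≈ -0.80000)
S = 1/25 (S = (-⅘ + 1)² = (⅕)² = 1/25 ≈ 0.040000)
u(A) = 4*A (u(A) = A*4 = 4*A)
D(x) = -196/25 (D(x) = 4*(1/25) - 8 = 4/25 - 8 = -196/25)
-317 + (64 - 1*172)*D(B(-2)) = -317 + (64 - 1*172)*(-196/25) = -317 + (64 - 172)*(-196/25) = -317 - 108*(-196/25) = -317 + 21168/25 = 13243/25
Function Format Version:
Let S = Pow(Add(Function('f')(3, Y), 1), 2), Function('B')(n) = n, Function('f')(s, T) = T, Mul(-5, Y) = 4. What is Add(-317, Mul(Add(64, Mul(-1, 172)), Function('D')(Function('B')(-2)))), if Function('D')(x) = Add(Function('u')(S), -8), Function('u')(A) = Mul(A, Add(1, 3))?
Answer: Rational(13243, 25) ≈ 529.72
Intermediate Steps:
Y = Rational(-4, 5) (Y = Mul(Rational(-1, 5), 4) = Rational(-4, 5) ≈ -0.80000)
S = Rational(1, 25) (S = Pow(Add(Rational(-4, 5), 1), 2) = Pow(Rational(1, 5), 2) = Rational(1, 25) ≈ 0.040000)
Function('u')(A) = Mul(4, A) (Function('u')(A) = Mul(A, 4) = Mul(4, A))
Function('D')(x) = Rational(-196, 25) (Function('D')(x) = Add(Mul(4, Rational(1, 25)), -8) = Add(Rational(4, 25), -8) = Rational(-196, 25))
Add(-317, Mul(Add(64, Mul(-1, 172)), Function('D')(Function('B')(-2)))) = Add(-317, Mul(Add(64, Mul(-1, 172)), Rational(-196, 25))) = Add(-317, Mul(Add(64, -172), Rational(-196, 25))) = Add(-317, Mul(-108, Rational(-196, 25))) = Add(-317, Rational(21168, 25)) = Rational(13243, 25)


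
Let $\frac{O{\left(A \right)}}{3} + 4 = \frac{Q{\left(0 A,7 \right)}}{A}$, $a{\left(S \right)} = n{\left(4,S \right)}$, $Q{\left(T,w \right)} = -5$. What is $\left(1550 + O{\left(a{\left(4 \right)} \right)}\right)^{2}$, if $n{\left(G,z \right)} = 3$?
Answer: $2350089$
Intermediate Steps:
$a{\left(S \right)} = 3$
$O{\left(A \right)} = -12 - \frac{15}{A}$ ($O{\left(A \right)} = -12 + 3 \left(- \frac{5}{A}\right) = -12 - \frac{15}{A}$)
$\left(1550 + O{\left(a{\left(4 \right)} \right)}\right)^{2} = \left(1550 - \left(12 + \frac{15}{3}\right)\right)^{2} = \left(1550 - 17\right)^{2} = 1533^{2} = 2350089$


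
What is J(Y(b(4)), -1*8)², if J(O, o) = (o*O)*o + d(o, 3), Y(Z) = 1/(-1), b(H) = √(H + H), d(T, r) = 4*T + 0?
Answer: 9216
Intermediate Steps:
d(T, r) = 4*T
b(H) = √2*√H (b(H) = √(2*H) = √2*√H)
Y(Z) = -1
J(O, o) = 4*o + O*o² (J(O, o) = (o*O)*o + 4*o = (O*o)*o + 4*o = O*o² + 4*o = 4*o + O*o²)
J(Y(b(4)), -1*8)² = ((-1*8)*(4 - (-1)*8))² = (-8*(4 - 1*(-8)))² = (-8*(4 + 8))² = (-8*12)² = (-96)² = 9216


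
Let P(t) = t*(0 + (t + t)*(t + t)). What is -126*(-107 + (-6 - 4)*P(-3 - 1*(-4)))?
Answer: 18522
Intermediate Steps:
P(t) = 4*t³ (P(t) = t*(0 + (2*t)*(2*t)) = t*(0 + 4*t²) = t*(4*t²) = 4*t³)
-126*(-107 + (-6 - 4)*P(-3 - 1*(-4))) = -126*(-107 + (-6 - 4)*(4*(-3 - 1*(-4))³)) = -126*(-107 - 40*(-3 + 4)³) = -126*(-107 - 40*1³) = -126*(-107 - 40) = -126*(-147) = 18522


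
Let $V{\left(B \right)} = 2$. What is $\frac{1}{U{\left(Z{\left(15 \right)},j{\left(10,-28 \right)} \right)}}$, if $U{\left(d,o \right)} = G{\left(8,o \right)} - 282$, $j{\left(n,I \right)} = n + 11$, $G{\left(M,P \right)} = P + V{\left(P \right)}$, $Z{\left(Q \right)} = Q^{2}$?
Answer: $- \frac{1}{259} \approx -0.003861$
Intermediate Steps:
$G{\left(M,P \right)} = 2 + P$ ($G{\left(M,P \right)} = P + 2 = 2 + P$)
$j{\left(n,I \right)} = 11 + n$
$U{\left(d,o \right)} = -280 + o$ ($U{\left(d,o \right)} = \left(2 + o\right) - 282 = -280 + o$)
$\frac{1}{U{\left(Z{\left(15 \right)},j{\left(10,-28 \right)} \right)}} = \frac{1}{-280 + \left(11 + 10\right)} = \frac{1}{-280 + 21} = \frac{1}{-259} = - \frac{1}{259}$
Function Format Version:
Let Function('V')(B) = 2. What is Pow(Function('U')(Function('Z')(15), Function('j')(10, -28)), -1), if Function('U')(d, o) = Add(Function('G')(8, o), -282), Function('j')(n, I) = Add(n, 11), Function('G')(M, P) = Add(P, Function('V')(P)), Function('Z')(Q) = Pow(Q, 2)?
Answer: Rational(-1, 259) ≈ -0.0038610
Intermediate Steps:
Function('G')(M, P) = Add(2, P) (Function('G')(M, P) = Add(P, 2) = Add(2, P))
Function('j')(n, I) = Add(11, n)
Function('U')(d, o) = Add(-280, o) (Function('U')(d, o) = Add(Add(2, o), -282) = Add(-280, o))
Pow(Function('U')(Function('Z')(15), Function('j')(10, -28)), -1) = Pow(Add(-280, Add(11, 10)), -1) = Pow(Add(-280, 21), -1) = Pow(-259, -1) = Rational(-1, 259)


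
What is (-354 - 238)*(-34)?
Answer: 20128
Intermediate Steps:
(-354 - 238)*(-34) = -592*(-34) = 20128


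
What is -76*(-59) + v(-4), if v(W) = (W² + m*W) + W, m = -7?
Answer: 4524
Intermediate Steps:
v(W) = W² - 6*W (v(W) = (W² - 7*W) + W = W² - 6*W)
-76*(-59) + v(-4) = -76*(-59) - 4*(-6 - 4) = 4484 - 4*(-10) = 4484 + 40 = 4524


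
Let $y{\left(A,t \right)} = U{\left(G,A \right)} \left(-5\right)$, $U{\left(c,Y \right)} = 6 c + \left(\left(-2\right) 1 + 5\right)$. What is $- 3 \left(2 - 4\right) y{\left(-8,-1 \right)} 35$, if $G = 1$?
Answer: $-9450$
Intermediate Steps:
$U{\left(c,Y \right)} = 3 + 6 c$ ($U{\left(c,Y \right)} = 6 c + \left(-2 + 5\right) = 6 c + 3 = 3 + 6 c$)
$y{\left(A,t \right)} = -45$ ($y{\left(A,t \right)} = \left(3 + 6 \cdot 1\right) \left(-5\right) = \left(3 + 6\right) \left(-5\right) = 9 \left(-5\right) = -45$)
$- 3 \left(2 - 4\right) y{\left(-8,-1 \right)} 35 = - 3 \left(2 - 4\right) \left(-45\right) 35 = \left(-3\right) \left(-2\right) \left(-45\right) 35 = 6 \left(-45\right) 35 = \left(-270\right) 35 = -9450$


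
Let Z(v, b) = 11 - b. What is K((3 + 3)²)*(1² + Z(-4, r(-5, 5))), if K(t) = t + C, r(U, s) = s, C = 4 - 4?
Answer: 252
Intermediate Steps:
C = 0
K(t) = t (K(t) = t + 0 = t)
K((3 + 3)²)*(1² + Z(-4, r(-5, 5))) = (3 + 3)²*(1² + (11 - 1*5)) = 6²*(1 + (11 - 5)) = 36*(1 + 6) = 36*7 = 252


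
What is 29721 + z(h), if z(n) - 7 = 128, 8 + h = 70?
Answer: 29856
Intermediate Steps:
h = 62 (h = -8 + 70 = 62)
z(n) = 135 (z(n) = 7 + 128 = 135)
29721 + z(h) = 29721 + 135 = 29856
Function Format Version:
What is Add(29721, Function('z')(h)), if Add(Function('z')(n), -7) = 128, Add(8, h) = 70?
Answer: 29856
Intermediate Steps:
h = 62 (h = Add(-8, 70) = 62)
Function('z')(n) = 135 (Function('z')(n) = Add(7, 128) = 135)
Add(29721, Function('z')(h)) = Add(29721, 135) = 29856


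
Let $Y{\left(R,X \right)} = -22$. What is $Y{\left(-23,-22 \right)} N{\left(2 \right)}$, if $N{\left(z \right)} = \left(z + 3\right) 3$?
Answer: $-330$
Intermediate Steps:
$N{\left(z \right)} = 9 + 3 z$ ($N{\left(z \right)} = \left(3 + z\right) 3 = 9 + 3 z$)
$Y{\left(-23,-22 \right)} N{\left(2 \right)} = - 22 \left(9 + 3 \cdot 2\right) = - 22 \left(9 + 6\right) = \left(-22\right) 15 = -330$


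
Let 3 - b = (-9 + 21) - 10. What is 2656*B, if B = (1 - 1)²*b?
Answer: 0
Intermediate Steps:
b = 1 (b = 3 - ((-9 + 21) - 10) = 3 - (12 - 10) = 3 - 1*2 = 3 - 2 = 1)
B = 0 (B = (1 - 1)²*1 = 0²*1 = 0*1 = 0)
2656*B = 2656*0 = 0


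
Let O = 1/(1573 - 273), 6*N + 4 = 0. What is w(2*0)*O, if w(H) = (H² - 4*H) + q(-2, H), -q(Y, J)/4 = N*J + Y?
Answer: 2/325 ≈ 0.0061538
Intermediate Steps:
N = -⅔ (N = -⅔ + (⅙)*0 = -⅔ + 0 = -⅔ ≈ -0.66667)
O = 1/1300 ≈ 0.00076923
q(Y, J) = -4*Y + 8*J/3 (q(Y, J) = -4*(-2*J/3 + Y) = -4*(Y - 2*J/3) = -4*Y + 8*J/3)
w(H) = 8 + H² - 4*H/3 (w(H) = (H² - 4*H) + (-4*(-2) + 8*H/3) = (H² - 4*H) + (8 + 8*H/3) = 8 + H² - 4*H/3)
w(2*0)*O = (8 + (2*0)² - 8*0/3)*(1/1300) = (8 + 0² - 4/3*0)*(1/1300) = (8 + 0 + 0)*(1/1300) = 8*(1/1300) = 2/325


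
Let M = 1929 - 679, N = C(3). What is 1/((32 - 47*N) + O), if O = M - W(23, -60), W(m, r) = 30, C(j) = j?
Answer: 1/1111 ≈ 0.00090009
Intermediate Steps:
N = 3
M = 1250
O = 1220 (O = 1250 - 1*30 = 1250 - 30 = 1220)
1/((32 - 47*N) + O) = 1/((32 - 47*3) + 1220) = 1/((32 - 141) + 1220) = 1/(-109 + 1220) = 1/1111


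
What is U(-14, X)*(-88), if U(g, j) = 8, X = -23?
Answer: -704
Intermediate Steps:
U(-14, X)*(-88) = 8*(-88) = -704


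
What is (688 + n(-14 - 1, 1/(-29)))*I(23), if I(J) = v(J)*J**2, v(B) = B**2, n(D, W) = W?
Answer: 5583107791/29 ≈ 1.9252e+8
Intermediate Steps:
I(J) = J**4 (I(J) = J**2*J**2 = J**4)
(688 + n(-14 - 1, 1/(-29)))*I(23) = (688 + 1/(-29))*23**4 = (688 - 1/29)*279841 = (19951/29)*279841 = 5583107791/29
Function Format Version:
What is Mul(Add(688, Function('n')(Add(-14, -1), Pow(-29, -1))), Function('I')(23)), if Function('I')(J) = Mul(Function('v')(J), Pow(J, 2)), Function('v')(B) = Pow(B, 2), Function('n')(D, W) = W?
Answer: Rational(5583107791, 29) ≈ 1.9252e+8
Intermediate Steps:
Function('I')(J) = Pow(J, 4) (Function('I')(J) = Mul(Pow(J, 2), Pow(J, 2)) = Pow(J, 4))
Mul(Add(688, Function('n')(Add(-14, -1), Pow(-29, -1))), Function('I')(23)) = Mul(Add(688, Pow(-29, -1)), Pow(23, 4)) = Mul(Add(688, Rational(-1, 29)), 279841) = Mul(Rational(19951, 29), 279841) = Rational(5583107791, 29)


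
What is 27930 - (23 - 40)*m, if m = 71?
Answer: 29137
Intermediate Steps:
27930 - (23 - 40)*m = 27930 - (23 - 40)*71 = 27930 - (-17)*71 = 27930 - 1*(-1207) = 27930 + 1207 = 29137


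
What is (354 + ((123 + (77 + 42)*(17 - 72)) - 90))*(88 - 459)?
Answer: 2284618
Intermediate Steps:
(354 + ((123 + (77 + 42)*(17 - 72)) - 90))*(88 - 459) = (354 + ((123 + 119*(-55)) - 90))*(-371) = (354 + ((123 - 6545) - 90))*(-371) = (354 + (-6422 - 90))*(-371) = (354 - 6512)*(-371) = -6158*(-371) = 2284618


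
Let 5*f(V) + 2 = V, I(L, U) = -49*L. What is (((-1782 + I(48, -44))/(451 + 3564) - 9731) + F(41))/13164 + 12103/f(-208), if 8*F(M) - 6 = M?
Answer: -122157247207/422827680 ≈ -288.91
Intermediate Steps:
f(V) = -⅖ + V/5
F(M) = ¾ + M/8
(((-1782 + I(48, -44))/(451 + 3564) - 9731) + F(41))/13164 + 12103/f(-208) = (((-1782 - 49*48)/(451 + 3564) - 9731) + (¾ + (⅛)*41))/13164 + 12103/(-⅖ + (⅕)*(-208)) = (((-1782 - 2352)/4015 - 9731) + (¾ + 41/8))*(1/13164) + 12103/(-⅖ - 208/5) = ((-4134*1/4015 - 9731) + 47/8)*(1/13164) + 12103/(-42) = ((-4134/4015 - 9731) + 47/8)*(1/13164) + 12103*(-1/42) = (-39074099/4015 + 47/8)*(1/13164) - 1729/6 = -312404087/32120*1/13164 - 1729/6 = -312404087/422827680 - 1729/6 = -122157247207/422827680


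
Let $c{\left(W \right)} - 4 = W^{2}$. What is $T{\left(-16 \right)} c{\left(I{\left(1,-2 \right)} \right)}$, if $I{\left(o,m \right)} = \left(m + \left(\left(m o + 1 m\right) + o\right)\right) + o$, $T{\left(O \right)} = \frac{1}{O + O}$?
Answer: $- \frac{5}{8} \approx -0.625$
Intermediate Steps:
$T{\left(O \right)} = \frac{1}{2 O}$
$I{\left(o,m \right)} = 2 m + 2 o + m o$ ($I{\left(o,m \right)} = \left(m + \left(\left(m o + m\right) + o\right)\right) + o = \left(m + \left(\left(m + m o\right) + o\right)\right) + o = \left(m + \left(m + o + m o\right)\right) + o = \left(o + 2 m + m o\right) + o = 2 m + 2 o + m o$)
$c{\left(W \right)} = 4 + W^{2}$
$T{\left(-16 \right)} c{\left(I{\left(1,-2 \right)} \right)} = \frac{1}{2 \left(-16\right)} \left(4 + \left(2 \left(-2\right) + 2 \cdot 1 - 2\right)^{2}\right) = \frac{1}{2} \left(- \frac{1}{16}\right) \left(4 + \left(-4 + 2 - 2\right)^{2}\right) = - \frac{4 + \left(-4\right)^{2}}{32} = - \frac{4 + 16}{32} = \left(- \frac{1}{32}\right) 20 = - \frac{5}{8}$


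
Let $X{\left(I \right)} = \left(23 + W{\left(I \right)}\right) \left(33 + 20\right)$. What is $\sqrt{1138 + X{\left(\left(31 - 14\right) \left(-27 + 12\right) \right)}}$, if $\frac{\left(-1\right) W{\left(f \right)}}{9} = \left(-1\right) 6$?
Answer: $\sqrt{5219} \approx 72.243$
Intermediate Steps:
$W{\left(f \right)} = 54$ ($W{\left(f \right)} = - 9 \left(\left(-1\right) 6\right) = \left(-9\right) \left(-6\right) = 54$)
$X{\left(I \right)} = 4081$ ($X{\left(I \right)} = \left(23 + 54\right) \left(33 + 20\right) = 77 \cdot 53 = 4081$)
$\sqrt{1138 + X{\left(\left(31 - 14\right) \left(-27 + 12\right) \right)}} = \sqrt{1138 + 4081} = \sqrt{5219}$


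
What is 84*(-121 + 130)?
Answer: 756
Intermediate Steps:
84*(-121 + 130) = 84*9 = 756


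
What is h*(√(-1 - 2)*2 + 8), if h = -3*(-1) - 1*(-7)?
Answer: 80 + 20*I*√3 ≈ 80.0 + 34.641*I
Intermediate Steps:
h = 10 (h = 3 + 7 = 10)
h*(√(-1 - 2)*2 + 8) = 10*(√(-1 - 2)*2 + 8) = 10*(√(-3)*2 + 8) = 10*((I*√3)*2 + 8) = 10*(2*I*√3 + 8) = 10*(8 + 2*I*√3) = 80 + 20*I*√3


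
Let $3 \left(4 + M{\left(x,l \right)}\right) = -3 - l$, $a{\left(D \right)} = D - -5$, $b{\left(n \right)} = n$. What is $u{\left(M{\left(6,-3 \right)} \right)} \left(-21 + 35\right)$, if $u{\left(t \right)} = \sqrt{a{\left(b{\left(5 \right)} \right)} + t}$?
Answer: $14 \sqrt{6} \approx 34.293$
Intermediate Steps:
$a{\left(D \right)} = 5 + D$ ($a{\left(D \right)} = D + 5 = 5 + D$)
$M{\left(x,l \right)} = -5 - \frac{l}{3}$ ($M{\left(x,l \right)} = -4 + \frac{-3 - l}{3} = -4 - \left(1 + \frac{l}{3}\right) = -5 - \frac{l}{3}$)
$u{\left(t \right)} = \sqrt{10 + t}$ ($u{\left(t \right)} = \sqrt{\left(5 + 5\right) + t} = \sqrt{10 + t}$)
$u{\left(M{\left(6,-3 \right)} \right)} \left(-21 + 35\right) = \sqrt{10 - 4} \left(-21 + 35\right) = \sqrt{10 + \left(-5 + 1\right)} 14 = \sqrt{10 - 4} \cdot 14 = \sqrt{6} \cdot 14 = 14 \sqrt{6}$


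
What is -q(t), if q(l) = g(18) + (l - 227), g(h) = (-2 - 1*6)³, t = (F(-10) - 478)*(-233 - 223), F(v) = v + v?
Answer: -226349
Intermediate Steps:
F(v) = 2*v
t = 227088 (t = (2*(-10) - 478)*(-233 - 223) = (-20 - 478)*(-456) = -498*(-456) = 227088)
g(h) = -512 (g(h) = (-2 - 6)³ = (-8)³ = -512)
q(l) = -739 + l (q(l) = -512 + (l - 227) = -512 + (-227 + l) = -739 + l)
-q(t) = -(-739 + 227088) = -1*226349 = -226349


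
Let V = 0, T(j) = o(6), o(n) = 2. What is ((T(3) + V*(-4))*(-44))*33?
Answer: -2904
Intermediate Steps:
T(j) = 2
((T(3) + V*(-4))*(-44))*33 = ((2 + 0*(-4))*(-44))*33 = ((2 + 0)*(-44))*33 = (2*(-44))*33 = -88*33 = -2904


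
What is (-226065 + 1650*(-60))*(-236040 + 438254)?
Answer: -65732693910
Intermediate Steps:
(-226065 + 1650*(-60))*(-236040 + 438254) = (-226065 - 99000)*202214 = -325065*202214 = -65732693910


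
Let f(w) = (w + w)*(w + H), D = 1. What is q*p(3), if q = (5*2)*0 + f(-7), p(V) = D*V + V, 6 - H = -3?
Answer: -168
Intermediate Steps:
H = 9 (H = 6 - 1*(-3) = 6 + 3 = 9)
f(w) = 2*w*(9 + w) (f(w) = (w + w)*(w + 9) = (2*w)*(9 + w) = 2*w*(9 + w))
p(V) = 2*V (p(V) = 1*V + V = V + V = 2*V)
q = -28 (q = (5*2)*0 + 2*(-7)*(9 - 7) = 10*0 + 2*(-7)*2 = 0 - 28 = -28)
q*p(3) = -56*3 = -28*6 = -168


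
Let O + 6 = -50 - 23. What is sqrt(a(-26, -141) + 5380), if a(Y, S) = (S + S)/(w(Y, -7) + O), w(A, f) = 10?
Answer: sqrt(2848182)/23 ≈ 73.376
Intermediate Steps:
O = -79 (O = -6 + (-50 - 23) = -6 - 73 = -79)
a(Y, S) = -2*S/69 (a(Y, S) = (S + S)/(10 - 79) = (2*S)/(-69) = (2*S)*(-1/69) = -2*S/69)
sqrt(a(-26, -141) + 5380) = sqrt(-2/69*(-141) + 5380) = sqrt(94/23 + 5380) = sqrt(123834/23) = sqrt(2848182)/23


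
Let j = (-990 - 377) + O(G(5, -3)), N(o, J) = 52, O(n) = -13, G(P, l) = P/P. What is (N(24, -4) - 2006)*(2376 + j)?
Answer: -1946184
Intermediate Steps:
G(P, l) = 1
j = -1380 (j = (-990 - 377) - 13 = -1367 - 13 = -1380)
(N(24, -4) - 2006)*(2376 + j) = (52 - 2006)*(2376 - 1380) = -1954*996 = -1946184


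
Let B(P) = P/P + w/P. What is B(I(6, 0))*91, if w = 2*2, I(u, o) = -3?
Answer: -91/3 ≈ -30.333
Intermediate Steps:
w = 4
B(P) = 1 + 4/P (B(P) = P/P + 4/P = 1 + 4/P)
B(I(6, 0))*91 = ((4 - 3)/(-3))*91 = -⅓*1*91 = -⅓*91 = -91/3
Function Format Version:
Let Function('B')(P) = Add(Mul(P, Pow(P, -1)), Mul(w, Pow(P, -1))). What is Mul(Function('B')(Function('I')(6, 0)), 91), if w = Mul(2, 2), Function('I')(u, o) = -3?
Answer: Rational(-91, 3) ≈ -30.333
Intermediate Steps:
w = 4
Function('B')(P) = Add(1, Mul(4, Pow(P, -1))) (Function('B')(P) = Add(Mul(P, Pow(P, -1)), Mul(4, Pow(P, -1))) = Add(1, Mul(4, Pow(P, -1))))
Mul(Function('B')(Function('I')(6, 0)), 91) = Mul(Mul(Pow(-3, -1), Add(4, -3)), 91) = Mul(Mul(Rational(-1, 3), 1), 91) = Mul(Rational(-1, 3), 91) = Rational(-91, 3)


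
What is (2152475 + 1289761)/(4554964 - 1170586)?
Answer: 573706/564063 ≈ 1.0171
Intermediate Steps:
(2152475 + 1289761)/(4554964 - 1170586) = 3442236/3384378 = 3442236*(1/3384378) = 573706/564063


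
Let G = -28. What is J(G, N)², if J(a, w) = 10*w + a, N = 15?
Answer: 14884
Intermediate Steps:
J(a, w) = a + 10*w
J(G, N)² = (-28 + 10*15)² = (-28 + 150)² = 122² = 14884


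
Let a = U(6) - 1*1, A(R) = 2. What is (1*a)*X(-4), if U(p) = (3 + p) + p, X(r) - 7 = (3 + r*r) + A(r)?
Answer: 392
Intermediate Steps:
X(r) = 12 + r**2 (X(r) = 7 + ((3 + r*r) + 2) = 7 + ((3 + r**2) + 2) = 7 + (5 + r**2) = 12 + r**2)
U(p) = 3 + 2*p
a = 14 (a = (3 + 2*6) - 1*1 = (3 + 12) - 1 = 15 - 1 = 14)
(1*a)*X(-4) = (1*14)*(12 + (-4)**2) = 14*(12 + 16) = 14*28 = 392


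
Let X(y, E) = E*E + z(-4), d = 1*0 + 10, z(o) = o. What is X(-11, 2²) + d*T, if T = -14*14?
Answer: -1948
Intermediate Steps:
T = -196
d = 10 (d = 0 + 10 = 10)
X(y, E) = -4 + E² (X(y, E) = E*E - 4 = E² - 4 = -4 + E²)
X(-11, 2²) + d*T = (-4 + (2²)²) + 10*(-196) = (-4 + 4²) - 1960 = (-4 + 16) - 1960 = 12 - 1960 = -1948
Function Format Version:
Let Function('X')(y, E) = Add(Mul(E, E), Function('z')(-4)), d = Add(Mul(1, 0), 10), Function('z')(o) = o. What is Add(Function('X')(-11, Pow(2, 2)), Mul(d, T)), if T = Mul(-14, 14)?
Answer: -1948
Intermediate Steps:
T = -196
d = 10 (d = Add(0, 10) = 10)
Function('X')(y, E) = Add(-4, Pow(E, 2)) (Function('X')(y, E) = Add(Mul(E, E), -4) = Add(Pow(E, 2), -4) = Add(-4, Pow(E, 2)))
Add(Function('X')(-11, Pow(2, 2)), Mul(d, T)) = Add(Add(-4, Pow(Pow(2, 2), 2)), Mul(10, -196)) = Add(Add(-4, Pow(4, 2)), -1960) = Add(Add(-4, 16), -1960) = Add(12, -1960) = -1948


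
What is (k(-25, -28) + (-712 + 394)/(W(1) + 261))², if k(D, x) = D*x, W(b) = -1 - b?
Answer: 32754484324/67081 ≈ 4.8828e+5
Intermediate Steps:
(k(-25, -28) + (-712 + 394)/(W(1) + 261))² = (-25*(-28) + (-712 + 394)/((-1 - 1*1) + 261))² = (700 - 318/((-1 - 1) + 261))² = (700 - 318/(-2 + 261))² = (700 - 318/259)² = (180982/259)² = 32754484324/67081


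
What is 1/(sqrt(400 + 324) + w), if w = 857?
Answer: 857/733725 - 2*sqrt(181)/733725 ≈ 0.0011313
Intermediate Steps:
1/(sqrt(400 + 324) + w) = 1/(sqrt(400 + 324) + 857) = 1/(sqrt(724) + 857) = 1/(2*sqrt(181) + 857) = 1/(857 + 2*sqrt(181))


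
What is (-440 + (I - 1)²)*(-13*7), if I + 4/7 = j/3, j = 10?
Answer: 2504723/63 ≈ 39758.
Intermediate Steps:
I = 58/21 (I = -4/7 + 10/3 = 58/21 ≈ 2.7619)
(-440 + (I - 1)²)*(-13*7) = (-440 + (58/21 - 1)²)*(-13*7) = (-440 + (37/21)²)*(-91) = (-440 + 1369/441)*(-91) = -192671/441*(-91) = 2504723/63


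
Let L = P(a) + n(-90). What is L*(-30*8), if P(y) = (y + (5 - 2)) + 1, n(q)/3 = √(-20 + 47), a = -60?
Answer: 13440 - 2160*√3 ≈ 9698.8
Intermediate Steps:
n(q) = 9*√3 (n(q) = 3*√(-20 + 47) = 3*√27 = 3*(3*√3) = 9*√3)
P(y) = 4 + y (P(y) = (y + 3) + 1 = (3 + y) + 1 = 4 + y)
L = -56 + 9*√3 (L = (4 - 60) + 9*√3 = -56 + 9*√3 ≈ -40.412)
L*(-30*8) = (-56 + 9*√3)*(-30*8) = (-56 + 9*√3)*(-240) = 13440 - 2160*√3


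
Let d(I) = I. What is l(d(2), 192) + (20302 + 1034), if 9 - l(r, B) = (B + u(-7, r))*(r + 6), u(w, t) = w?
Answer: 19865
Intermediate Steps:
l(r, B) = 9 - (-7 + B)*(6 + r) (l(r, B) = 9 - (B - 7)*(r + 6) = 9 - (-7 + B)*(6 + r))
l(d(2), 192) + (20302 + 1034) = (51 - 6*192 + 7*2 - 1*192*2) + (20302 + 1034) = (51 - 1152 + 14 - 384) + 21336 = -1471 + 21336 = 19865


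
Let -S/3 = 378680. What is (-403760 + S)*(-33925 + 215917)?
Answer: -280231281600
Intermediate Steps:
S = -1136040 (S = -3*378680 = -1136040)
(-403760 + S)*(-33925 + 215917) = (-403760 - 1136040)*(-33925 + 215917) = -1539800*181992 = -280231281600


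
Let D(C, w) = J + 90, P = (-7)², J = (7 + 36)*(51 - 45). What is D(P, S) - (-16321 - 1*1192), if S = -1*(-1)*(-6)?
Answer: 17861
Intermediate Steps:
J = 258 (J = 43*6 = 258)
S = -6 (S = 1*(-6) = -6)
P = 49
D(C, w) = 348 (D(C, w) = 258 + 90 = 348)
D(P, S) - (-16321 - 1*1192) = 348 - (-16321 - 1*1192) = 348 - (-16321 - 1192) = 348 - 1*(-17513) = 348 + 17513 = 17861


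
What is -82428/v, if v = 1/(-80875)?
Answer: 6666364500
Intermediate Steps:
v = -1/80875 ≈ -1.2365e-5
-82428/v = -82428/(-1/80875) = -82428*(-80875) = 6666364500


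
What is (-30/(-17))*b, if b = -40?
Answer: -1200/17 ≈ -70.588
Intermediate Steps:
(-30/(-17))*b = -30/(-17)*(-40) = -30*(-1)/17*(-40) = -6*(-5/17)*(-40) = (30/17)*(-40) = -1200/17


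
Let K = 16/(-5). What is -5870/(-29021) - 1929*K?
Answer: 895733494/145105 ≈ 6173.0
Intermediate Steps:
K = -16/5 (K = 16*(-⅕) = -16/5 ≈ -3.2000)
-5870/(-29021) - 1929*K = -5870/(-29021) - 1929*(-16)/5 = -5870*(-1/29021) - 1*(-30864/5) = 5870/29021 + 30864/5 = 895733494/145105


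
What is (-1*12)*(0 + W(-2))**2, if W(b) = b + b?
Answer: -192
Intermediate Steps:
W(b) = 2*b
(-1*12)*(0 + W(-2))**2 = (-1*12)*(0 + 2*(-2))**2 = -12*(0 - 4)**2 = -12*(-4)**2 = -12*16 = -192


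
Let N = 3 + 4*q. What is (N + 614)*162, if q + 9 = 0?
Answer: 94122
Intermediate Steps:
q = -9 (q = -9 + 0 = -9)
N = -33 (N = 3 + 4*(-9) = 3 - 36 = -33)
(N + 614)*162 = (-33 + 614)*162 = 581*162 = 94122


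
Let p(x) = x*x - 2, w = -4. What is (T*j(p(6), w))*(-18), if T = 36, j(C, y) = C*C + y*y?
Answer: -759456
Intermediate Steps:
p(x) = -2 + x² (p(x) = x² - 2 = -2 + x²)
j(C, y) = C² + y²
(T*j(p(6), w))*(-18) = (36*((-2 + 6²)² + (-4)²))*(-18) = (36*((-2 + 36)² + 16))*(-18) = (36*(34² + 16))*(-18) = (36*(1156 + 16))*(-18) = (36*1172)*(-18) = 42192*(-18) = -759456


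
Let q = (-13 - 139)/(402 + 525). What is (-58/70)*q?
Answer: 4408/32445 ≈ 0.13586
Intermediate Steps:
q = -152/927 ≈ -0.16397
(-58/70)*q = -58/70*(-152/927) = -58*1/70*(-152/927) = -29/35*(-152/927) = 4408/32445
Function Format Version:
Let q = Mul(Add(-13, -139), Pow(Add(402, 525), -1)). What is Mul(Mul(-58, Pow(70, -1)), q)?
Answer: Rational(4408, 32445) ≈ 0.13586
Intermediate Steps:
q = Rational(-152, 927) (q = Mul(-152, Pow(927, -1)) = Mul(-152, Rational(1, 927)) = Rational(-152, 927) ≈ -0.16397)
Mul(Mul(-58, Pow(70, -1)), q) = Mul(Mul(-58, Pow(70, -1)), Rational(-152, 927)) = Mul(Mul(-58, Rational(1, 70)), Rational(-152, 927)) = Mul(Rational(-29, 35), Rational(-152, 927)) = Rational(4408, 32445)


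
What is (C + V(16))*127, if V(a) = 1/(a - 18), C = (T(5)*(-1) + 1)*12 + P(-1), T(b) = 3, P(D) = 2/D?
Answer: -6731/2 ≈ -3365.5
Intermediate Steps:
C = -26 (C = (3*(-1) + 1)*12 + 2/(-1) = (-3 + 1)*12 + 2*(-1) = -2*12 - 2 = -24 - 2 = -26)
V(a) = 1/(-18 + a)
(C + V(16))*127 = (-26 + 1/(-18 + 16))*127 = (-26 + 1/(-2))*127 = (-26 - 1/2)*127 = -53/2*127 = -6731/2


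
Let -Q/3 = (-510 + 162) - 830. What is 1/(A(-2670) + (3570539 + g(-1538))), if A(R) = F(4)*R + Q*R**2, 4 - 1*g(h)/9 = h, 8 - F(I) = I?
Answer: 1/25197106337 ≈ 3.9687e-11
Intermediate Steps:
F(I) = 8 - I
g(h) = 36 - 9*h
Q = 3534 (Q = -3*((-510 + 162) - 830) = -3*(-348 - 830) = -3*(-1178) = 3534)
A(R) = 4*R + 3534*R**2 (A(R) = (8 - 1*4)*R + 3534*R**2 = (8 - 4)*R + 3534*R**2 = 4*R + 3534*R**2)
1/(A(-2670) + (3570539 + g(-1538))) = 1/(2*(-2670)*(2 + 1767*(-2670)) + (3570539 + (36 - 9*(-1538)))) = 1/(2*(-2670)*(2 - 4717890) + (3570539 + (36 + 13842))) = 1/(2*(-2670)*(-4717888) + (3570539 + 13878)) = 1/(25193521920 + 3584417) = 1/25197106337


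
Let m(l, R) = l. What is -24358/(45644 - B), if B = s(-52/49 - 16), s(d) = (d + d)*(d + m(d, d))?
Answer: -29241779/53397830 ≈ -0.54762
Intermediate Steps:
s(d) = 4*d**2 (s(d) = (d + d)*(d + d) = (2*d)*(2*d) = 4*d**2)
B = 2795584/2401 (B = 4*(-52/49 - 16)**2 = 4*(-836/49)**2 = 4*(698896/2401) = 2795584/2401 ≈ 1164.3)
-24358/(45644 - B) = -24358/(45644 - 1*2795584/2401) = -24358/(45644 - 2795584/2401) = -24358/106795660/2401 = -24358*2401/106795660 = -29241779/53397830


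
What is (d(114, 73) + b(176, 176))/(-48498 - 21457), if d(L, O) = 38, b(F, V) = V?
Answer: -214/69955 ≈ -0.0030591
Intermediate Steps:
(d(114, 73) + b(176, 176))/(-48498 - 21457) = (38 + 176)/(-48498 - 21457) = 214/(-69955) = 214*(-1/69955) = -214/69955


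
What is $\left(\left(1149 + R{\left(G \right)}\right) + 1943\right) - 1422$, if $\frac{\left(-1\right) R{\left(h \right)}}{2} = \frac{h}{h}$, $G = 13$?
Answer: $1668$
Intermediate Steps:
$R{\left(h \right)} = -2$ ($R{\left(h \right)} = - 2 \frac{h}{h} = \left(-2\right) 1 = -2$)
$\left(\left(1149 + R{\left(G \right)}\right) + 1943\right) - 1422 = \left(\left(1149 - 2\right) + 1943\right) - 1422 = \left(1147 + 1943\right) - 1422 = 3090 - 1422 = 1668$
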